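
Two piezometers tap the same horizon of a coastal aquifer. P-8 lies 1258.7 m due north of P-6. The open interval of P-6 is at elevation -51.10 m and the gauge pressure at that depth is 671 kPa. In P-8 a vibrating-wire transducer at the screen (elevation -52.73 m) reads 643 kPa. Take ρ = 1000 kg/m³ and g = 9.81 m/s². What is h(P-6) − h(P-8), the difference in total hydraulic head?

Δh ≈ 4.48 m

Pressure head at P-6: ψ = P/(ρg) = 671×1000 / (1000 × 9.81) = 68.40 m.
Total head at P-6: h = z + ψ = -51.10 + 68.40 = 17.30 m.
Pressure head at P-8: ψ = P/(ρg) = 643×1000 / (1000 × 9.81) = 65.55 m.
Total head at P-8: h = z + ψ = -52.73 + 65.55 = 12.82 m.
Head difference: h(P-6) − h(P-8) = 17.30 − 12.82 = 4.48 m.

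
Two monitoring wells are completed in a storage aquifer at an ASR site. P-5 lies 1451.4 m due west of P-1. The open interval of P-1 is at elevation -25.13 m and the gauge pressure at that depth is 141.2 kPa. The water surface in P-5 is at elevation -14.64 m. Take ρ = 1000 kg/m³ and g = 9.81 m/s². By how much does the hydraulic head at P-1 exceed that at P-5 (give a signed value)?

Pressure head at P-1: ψ = P/(ρg) = 141.2×1000 / (1000 × 9.81) = 14.39 m.
Total head at P-1: h = z + ψ = -25.13 + 14.39 = -10.74 m.
Total head at P-5: h = -14.64 m (water level in the piezometer is the total head).
Head difference: h(P-1) − h(P-5) = -10.74 − (-14.64) = 3.90 m.

Δh ≈ 3.90 m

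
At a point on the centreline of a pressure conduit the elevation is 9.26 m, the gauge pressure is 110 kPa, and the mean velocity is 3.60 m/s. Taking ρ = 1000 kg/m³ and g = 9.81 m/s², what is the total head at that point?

h ≈ 21.13 m

Pressure head ψ = P/(ρg) = 110×1000 / (1000 × 9.81) = 11.21 m.
Velocity head = v²/(2g) = 3.60² / (2 × 9.81) = 0.661 m.
h = z + ψ + v²/(2g) = 9.26 + 11.21 + 0.661 = 21.13 m.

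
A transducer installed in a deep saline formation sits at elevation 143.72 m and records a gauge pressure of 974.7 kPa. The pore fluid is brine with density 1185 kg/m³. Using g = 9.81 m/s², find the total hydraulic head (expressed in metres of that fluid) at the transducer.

h ≈ 227.57 m

ψ = P/(ρg) = 974.7×1000 / (1185 × 9.81) = 83.85 m.
h = z + ψ = 143.72 + 83.85 = 227.57 m.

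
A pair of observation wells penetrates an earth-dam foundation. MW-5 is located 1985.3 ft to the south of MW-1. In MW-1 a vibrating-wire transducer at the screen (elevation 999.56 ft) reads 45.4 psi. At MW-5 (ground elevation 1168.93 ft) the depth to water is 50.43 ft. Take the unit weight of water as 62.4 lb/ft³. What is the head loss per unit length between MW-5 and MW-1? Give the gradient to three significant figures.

i ≈ 0.00714 ft/ft

Pressure head at MW-1: ψ = 144·P/γ = 144 × 45.4 / 62.4 = 104.77 ft.
Total head at MW-1: h = z + ψ = 999.56 + 104.77 = 1104.33 ft.
Total head at MW-5: h = 1168.93 − 50.43 = 1118.50 ft.
Head difference: h(MW-1) − h(MW-5) = 1104.33 − 1118.50 = -14.17 ft.
Hydraulic gradient: i = |Δh| / L = 14.17 / 1985.3 = 0.00714.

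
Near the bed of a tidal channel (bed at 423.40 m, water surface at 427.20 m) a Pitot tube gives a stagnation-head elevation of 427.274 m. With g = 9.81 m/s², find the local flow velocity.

Near the bed, under hydrostatic conditions, the piezometric head (z + ψ) equals the free-surface elevation, 427.20 m.
Velocity head = total − piezometric = 427.274 − 427.20 = 0.074 m.
v = √(2g·h_v) = √(2 × 9.81 × 0.074) = 1.20 m/s.

v ≈ 1.20 m/s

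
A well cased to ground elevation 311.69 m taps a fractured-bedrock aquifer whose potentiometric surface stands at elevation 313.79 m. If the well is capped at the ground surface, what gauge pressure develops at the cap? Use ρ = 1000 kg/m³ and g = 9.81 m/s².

P ≈ 20.6 kPa

Head above the cap: Δh = 313.79 − 311.69 = 2.10 m.
P = ρgΔh = 1000 × 9.81 × 2.10 = 20601 Pa ≈ 20.6 kPa.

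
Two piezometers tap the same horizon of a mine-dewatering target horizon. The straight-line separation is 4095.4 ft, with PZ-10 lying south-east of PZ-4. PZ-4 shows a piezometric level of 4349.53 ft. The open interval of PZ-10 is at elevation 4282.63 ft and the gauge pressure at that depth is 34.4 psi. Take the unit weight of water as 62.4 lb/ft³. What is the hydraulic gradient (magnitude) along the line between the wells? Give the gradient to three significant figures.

Total head at PZ-4: h = 4349.53 ft (water level in the piezometer is the total head).
Pressure head at PZ-10: ψ = 144·P/γ = 144 × 34.4 / 62.4 = 79.38 ft.
Total head at PZ-10: h = z + ψ = 4282.63 + 79.38 = 4362.01 ft.
Head difference: h(PZ-4) − h(PZ-10) = 4349.53 − 4362.01 = -12.48 ft.
Hydraulic gradient: i = |Δh| / L = 12.48 / 4095.4 = 0.00305.

i ≈ 0.00305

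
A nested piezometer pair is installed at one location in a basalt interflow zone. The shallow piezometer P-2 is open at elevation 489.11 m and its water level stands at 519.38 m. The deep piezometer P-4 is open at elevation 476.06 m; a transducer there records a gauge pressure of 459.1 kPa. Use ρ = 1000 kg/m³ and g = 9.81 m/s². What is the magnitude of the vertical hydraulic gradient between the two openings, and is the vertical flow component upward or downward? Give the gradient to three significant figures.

Total head at P-2: h = 519.38 m (water level in the standpipe).
Pressure head at P-4: ψ = P/(ρg) = 459.1×1000 / (1000 × 9.81) = 46.80 m.
Total head at P-4: h = z + ψ = 476.06 + 46.80 = 522.86 m.
Δh = h(P-2) − h(P-4) = 519.38 − 522.86 = -3.48 m.
Vertical separation Δz = 489.11 − 476.06 = 13.05 m.
|i_v| = |Δh| / Δz = 3.48 / 13.05 = 0.267.
Head is higher in the deep piezometer, so vertical flow is upward (discharge condition).

|i_v| ≈ 0.267; vertical flow is upward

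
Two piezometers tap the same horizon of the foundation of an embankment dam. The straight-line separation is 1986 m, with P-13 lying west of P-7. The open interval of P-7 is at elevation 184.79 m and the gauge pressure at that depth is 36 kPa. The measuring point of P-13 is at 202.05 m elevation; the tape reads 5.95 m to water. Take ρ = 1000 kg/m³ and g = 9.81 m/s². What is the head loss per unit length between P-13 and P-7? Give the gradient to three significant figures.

Pressure head at P-7: ψ = P/(ρg) = 36×1000 / (1000 × 9.81) = 3.67 m.
Total head at P-7: h = z + ψ = 184.79 + 3.67 = 188.46 m.
Total head at P-13: h = 202.05 − 5.95 = 196.10 m.
Head difference: h(P-7) − h(P-13) = 188.46 − 196.10 = -7.64 m.
Hydraulic gradient: i = |Δh| / L = 7.64 / 1986 = 0.00385.

i ≈ 0.00385 m/m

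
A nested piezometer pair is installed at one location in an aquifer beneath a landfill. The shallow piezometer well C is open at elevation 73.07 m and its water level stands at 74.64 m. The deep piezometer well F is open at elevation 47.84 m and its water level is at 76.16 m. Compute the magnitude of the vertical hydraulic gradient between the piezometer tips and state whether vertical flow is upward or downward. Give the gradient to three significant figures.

Total head at well C: h = 74.64 m (water level in the standpipe).
Total head at well F: h = 76.16 m.
Δh = h(well C) − h(well F) = 74.64 − 76.16 = -1.52 m.
Vertical separation Δz = 73.07 − 47.84 = 25.23 m.
|i_v| = |Δh| / Δz = 1.52 / 25.23 = 0.0602.
Head is higher in the deep piezometer, so vertical flow is upward (discharge condition).

|i_v| ≈ 0.0602; vertical flow is upward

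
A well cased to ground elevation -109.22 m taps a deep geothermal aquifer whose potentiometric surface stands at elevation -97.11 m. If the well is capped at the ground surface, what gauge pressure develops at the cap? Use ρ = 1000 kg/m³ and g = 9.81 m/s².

Head above the cap: Δh = -97.11 − (-109.22) = 12.11 m.
P = ρgΔh = 1000 × 9.81 × 12.11 = 118799 Pa ≈ 119 kPa.

P ≈ 119 kPa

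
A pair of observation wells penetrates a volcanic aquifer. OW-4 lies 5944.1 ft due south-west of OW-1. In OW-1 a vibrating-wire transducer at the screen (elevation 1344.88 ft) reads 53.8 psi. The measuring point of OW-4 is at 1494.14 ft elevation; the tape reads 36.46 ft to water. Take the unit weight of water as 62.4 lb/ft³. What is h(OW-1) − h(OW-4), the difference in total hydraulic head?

Pressure head at OW-1: ψ = 144·P/γ = 144 × 53.8 / 62.4 = 124.15 ft.
Total head at OW-1: h = z + ψ = 1344.88 + 124.15 = 1469.03 ft.
Total head at OW-4: h = 1494.14 − 36.46 = 1457.68 ft.
Head difference: h(OW-1) − h(OW-4) = 1469.03 − 1457.68 = 11.35 ft.

Δh ≈ 11.35 ft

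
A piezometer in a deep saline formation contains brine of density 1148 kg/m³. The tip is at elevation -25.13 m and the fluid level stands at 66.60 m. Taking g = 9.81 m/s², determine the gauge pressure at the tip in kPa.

P ≈ 1030 kPa

Pressure head ψ = h − z = 66.60 − (-25.13) = 91.73 m.
P = ρgψ = 1148 × 9.81 × 91.73 = 1033052 Pa ≈ 1030 kPa.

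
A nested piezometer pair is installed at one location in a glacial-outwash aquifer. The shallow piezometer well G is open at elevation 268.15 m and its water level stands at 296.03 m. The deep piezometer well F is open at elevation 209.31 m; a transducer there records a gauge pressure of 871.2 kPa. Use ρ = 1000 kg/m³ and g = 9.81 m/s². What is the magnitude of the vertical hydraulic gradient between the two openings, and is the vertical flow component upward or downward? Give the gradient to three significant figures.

Total head at well G: h = 296.03 m (water level in the standpipe).
Pressure head at well F: ψ = P/(ρg) = 871.2×1000 / (1000 × 9.81) = 88.81 m.
Total head at well F: h = z + ψ = 209.31 + 88.81 = 298.12 m.
Δh = h(well G) − h(well F) = 296.03 − 298.12 = -2.09 m.
Vertical separation Δz = 268.15 − 209.31 = 58.84 m.
|i_v| = |Δh| / Δz = 2.09 / 58.84 = 0.0355.
Head is higher in the deep piezometer, so vertical flow is upward (discharge condition).

|i_v| ≈ 0.0355; vertical flow is upward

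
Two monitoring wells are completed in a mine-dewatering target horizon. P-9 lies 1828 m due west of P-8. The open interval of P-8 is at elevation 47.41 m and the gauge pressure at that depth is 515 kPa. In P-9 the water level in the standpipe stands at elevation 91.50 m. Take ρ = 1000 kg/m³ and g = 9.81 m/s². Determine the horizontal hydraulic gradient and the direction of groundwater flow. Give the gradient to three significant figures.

i ≈ 0.00460; groundwater flows toward the west

Pressure head at P-8: ψ = P/(ρg) = 515×1000 / (1000 × 9.81) = 52.50 m.
Total head at P-8: h = z + ψ = 47.41 + 52.50 = 99.91 m.
Total head at P-9: h = 91.50 m (water level in the piezometer is the total head).
Head difference: h(P-8) − h(P-9) = 99.91 − 91.50 = 8.41 m.
Hydraulic gradient: i = |Δh| / L = 8.41 / 1828 = 0.00460.
Flow is from higher to lower head: from P-8 toward P-9, i.e. toward the west.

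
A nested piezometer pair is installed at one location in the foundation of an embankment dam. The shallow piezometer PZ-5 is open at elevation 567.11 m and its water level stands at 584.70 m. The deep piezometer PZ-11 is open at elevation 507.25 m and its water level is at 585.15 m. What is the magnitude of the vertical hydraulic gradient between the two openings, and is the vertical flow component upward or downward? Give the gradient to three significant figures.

Total head at PZ-5: h = 584.70 m (water level in the standpipe).
Total head at PZ-11: h = 585.15 m.
Δh = h(PZ-5) − h(PZ-11) = 584.70 − 585.15 = -0.45 m.
Vertical separation Δz = 567.11 − 507.25 = 59.86 m.
|i_v| = |Δh| / Δz = 0.45 / 59.86 = 0.00752.
Head is higher in the deep piezometer, so vertical flow is upward (discharge condition).

|i_v| ≈ 0.00752; vertical flow is upward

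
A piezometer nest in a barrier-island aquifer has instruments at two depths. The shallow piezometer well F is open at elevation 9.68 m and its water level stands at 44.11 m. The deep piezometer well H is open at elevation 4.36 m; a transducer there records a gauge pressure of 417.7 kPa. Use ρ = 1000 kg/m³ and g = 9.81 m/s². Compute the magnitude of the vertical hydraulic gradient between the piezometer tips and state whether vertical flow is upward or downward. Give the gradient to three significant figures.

|i_v| ≈ 0.532; vertical flow is upward

Total head at well F: h = 44.11 m (water level in the standpipe).
Pressure head at well H: ψ = P/(ρg) = 417.7×1000 / (1000 × 9.81) = 42.58 m.
Total head at well H: h = z + ψ = 4.36 + 42.58 = 46.94 m.
Δh = h(well F) − h(well H) = 44.11 − 46.94 = -2.83 m.
Vertical separation Δz = 9.68 − 4.36 = 5.32 m.
|i_v| = |Δh| / Δz = 2.83 / 5.32 = 0.532.
Head is higher in the deep piezometer, so vertical flow is upward (discharge condition).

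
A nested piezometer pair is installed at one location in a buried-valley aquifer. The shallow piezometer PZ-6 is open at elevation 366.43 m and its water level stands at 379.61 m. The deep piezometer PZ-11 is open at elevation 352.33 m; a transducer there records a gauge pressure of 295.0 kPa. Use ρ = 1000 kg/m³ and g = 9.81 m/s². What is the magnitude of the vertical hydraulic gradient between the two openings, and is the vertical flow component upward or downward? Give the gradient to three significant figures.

Total head at PZ-6: h = 379.61 m (water level in the standpipe).
Pressure head at PZ-11: ψ = P/(ρg) = 295.0×1000 / (1000 × 9.81) = 30.07 m.
Total head at PZ-11: h = z + ψ = 352.33 + 30.07 = 382.40 m.
Δh = h(PZ-6) − h(PZ-11) = 379.61 − 382.40 = -2.79 m.
Vertical separation Δz = 366.43 − 352.33 = 14.10 m.
|i_v| = |Δh| / Δz = 2.79 / 14.10 = 0.198.
Head is higher in the deep piezometer, so vertical flow is upward (discharge condition).

|i_v| ≈ 0.198; vertical flow is upward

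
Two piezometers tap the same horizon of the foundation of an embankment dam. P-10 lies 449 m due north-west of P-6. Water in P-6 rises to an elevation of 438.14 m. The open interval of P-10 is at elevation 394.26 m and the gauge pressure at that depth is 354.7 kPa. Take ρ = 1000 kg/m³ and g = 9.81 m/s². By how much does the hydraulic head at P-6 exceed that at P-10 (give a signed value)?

Total head at P-6: h = 438.14 m (water level in the piezometer is the total head).
Pressure head at P-10: ψ = P/(ρg) = 354.7×1000 / (1000 × 9.81) = 36.16 m.
Total head at P-10: h = z + ψ = 394.26 + 36.16 = 430.42 m.
Head difference: h(P-6) − h(P-10) = 438.14 − 430.42 = 7.72 m.

Δh ≈ 7.72 m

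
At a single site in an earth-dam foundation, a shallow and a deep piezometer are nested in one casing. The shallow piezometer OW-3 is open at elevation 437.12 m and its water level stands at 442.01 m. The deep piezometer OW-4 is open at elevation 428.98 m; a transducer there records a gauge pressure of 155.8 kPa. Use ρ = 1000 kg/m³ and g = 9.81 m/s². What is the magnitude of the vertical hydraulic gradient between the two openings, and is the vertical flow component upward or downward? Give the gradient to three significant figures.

|i_v| ≈ 0.350; vertical flow is upward

Total head at OW-3: h = 442.01 m (water level in the standpipe).
Pressure head at OW-4: ψ = P/(ρg) = 155.8×1000 / (1000 × 9.81) = 15.88 m.
Total head at OW-4: h = z + ψ = 428.98 + 15.88 = 444.86 m.
Δh = h(OW-3) − h(OW-4) = 442.01 − 444.86 = -2.85 m.
Vertical separation Δz = 437.12 − 428.98 = 8.14 m.
|i_v| = |Δh| / Δz = 2.85 / 8.14 = 0.350.
Head is higher in the deep piezometer, so vertical flow is upward (discharge condition).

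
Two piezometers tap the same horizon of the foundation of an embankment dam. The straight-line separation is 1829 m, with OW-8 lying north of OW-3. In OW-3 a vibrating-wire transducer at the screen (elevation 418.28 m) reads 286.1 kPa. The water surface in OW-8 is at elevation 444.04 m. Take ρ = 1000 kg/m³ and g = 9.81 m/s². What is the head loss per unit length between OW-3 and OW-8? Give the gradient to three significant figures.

Pressure head at OW-3: ψ = P/(ρg) = 286.1×1000 / (1000 × 9.81) = 29.16 m.
Total head at OW-3: h = z + ψ = 418.28 + 29.16 = 447.44 m.
Total head at OW-8: h = 444.04 m (water level in the piezometer is the total head).
Head difference: h(OW-3) − h(OW-8) = 447.44 − 444.04 = 3.40 m.
Hydraulic gradient: i = |Δh| / L = 3.40 / 1829 = 0.00186.

i ≈ 0.00186 m/m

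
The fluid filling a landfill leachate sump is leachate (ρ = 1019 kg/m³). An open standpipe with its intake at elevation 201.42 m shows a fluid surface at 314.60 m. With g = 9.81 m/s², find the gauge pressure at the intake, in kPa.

P ≈ 1130 kPa

Pressure head ψ = h − z = 314.60 − 201.42 = 113.18 m.
P = ρgψ = 1019 × 9.81 × 113.18 = 1131391 Pa ≈ 1130 kPa.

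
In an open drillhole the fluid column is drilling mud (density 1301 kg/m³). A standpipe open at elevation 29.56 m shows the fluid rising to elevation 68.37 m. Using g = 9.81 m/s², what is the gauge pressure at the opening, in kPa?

Pressure head ψ = h − z = 68.37 − 29.56 = 38.81 m.
P = ρgψ = 1301 × 9.81 × 38.81 = 495325 Pa ≈ 495 kPa.

P ≈ 495 kPa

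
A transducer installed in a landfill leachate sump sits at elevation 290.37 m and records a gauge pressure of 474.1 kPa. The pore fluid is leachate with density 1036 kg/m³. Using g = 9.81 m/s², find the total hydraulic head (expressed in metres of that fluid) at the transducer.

ψ = P/(ρg) = 474.1×1000 / (1036 × 9.81) = 46.65 m.
h = z + ψ = 290.37 + 46.65 = 337.02 m.

h ≈ 337.02 m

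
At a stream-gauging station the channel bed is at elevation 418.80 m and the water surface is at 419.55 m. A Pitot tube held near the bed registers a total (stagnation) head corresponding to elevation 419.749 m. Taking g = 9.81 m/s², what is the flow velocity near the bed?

Near the bed, under hydrostatic conditions, the piezometric head (z + ψ) equals the free-surface elevation, 419.55 m.
Velocity head = total − piezometric = 419.749 − 419.55 = 0.199 m.
v = √(2g·h_v) = √(2 × 9.81 × 0.199) = 1.98 m/s.

v ≈ 1.98 m/s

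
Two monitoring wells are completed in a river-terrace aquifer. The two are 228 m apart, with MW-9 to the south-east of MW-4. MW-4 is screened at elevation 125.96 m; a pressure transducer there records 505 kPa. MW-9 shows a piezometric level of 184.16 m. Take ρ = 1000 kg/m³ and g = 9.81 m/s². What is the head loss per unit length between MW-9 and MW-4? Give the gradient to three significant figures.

Pressure head at MW-4: ψ = P/(ρg) = 505×1000 / (1000 × 9.81) = 51.48 m.
Total head at MW-4: h = z + ψ = 125.96 + 51.48 = 177.44 m.
Total head at MW-9: h = 184.16 m (water level in the piezometer is the total head).
Head difference: h(MW-4) − h(MW-9) = 177.44 − 184.16 = -6.72 m.
Hydraulic gradient: i = |Δh| / L = 6.72 / 228 = 0.0295.

i ≈ 0.0295 m/m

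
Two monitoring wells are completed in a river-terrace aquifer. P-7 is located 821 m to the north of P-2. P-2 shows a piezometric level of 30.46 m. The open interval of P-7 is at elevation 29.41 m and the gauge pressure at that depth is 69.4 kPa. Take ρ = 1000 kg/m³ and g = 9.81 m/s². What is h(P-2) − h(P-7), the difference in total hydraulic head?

Total head at P-2: h = 30.46 m (water level in the piezometer is the total head).
Pressure head at P-7: ψ = P/(ρg) = 69.4×1000 / (1000 × 9.81) = 7.07 m.
Total head at P-7: h = z + ψ = 29.41 + 7.07 = 36.48 m.
Head difference: h(P-2) − h(P-7) = 30.46 − 36.48 = -6.02 m.

Δh ≈ -6.02 m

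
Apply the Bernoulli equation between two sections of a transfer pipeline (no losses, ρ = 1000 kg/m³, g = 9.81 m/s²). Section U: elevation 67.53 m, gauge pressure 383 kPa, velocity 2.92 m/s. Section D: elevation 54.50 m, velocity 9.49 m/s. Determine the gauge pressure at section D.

P₂ ≈ 470 kPa

Pressure head at U: ψ₁ = P₁/(ρg) = 383×1000 / (1000 × 9.81) = 39.04 m.
Velocity heads: v₁²/2g = 2.92²/19.62 = 0.435 m; v₂²/2g = 9.49²/19.62 = 4.590 m.
Total head H = z₁ + ψ₁ + v₁²/2g = 67.53 + 39.04 + 0.435 = 107.00 m.
ψ₂ = H − z₂ − v₂²/2g = 107.00 − 54.50 − 4.590 = 47.91 m.
P₂ = ρgψ₂ = 1000 × 9.81 × 47.91 ≈ 470 kPa.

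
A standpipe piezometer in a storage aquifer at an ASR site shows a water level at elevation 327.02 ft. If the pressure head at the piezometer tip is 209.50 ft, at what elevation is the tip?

z ≈ 117.52 ft

z = h − ψ = 327.02 − 209.50 = 117.52 ft.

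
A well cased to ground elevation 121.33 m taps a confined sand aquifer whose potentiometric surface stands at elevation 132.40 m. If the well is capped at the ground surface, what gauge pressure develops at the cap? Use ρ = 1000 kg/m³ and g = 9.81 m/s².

Head above the cap: Δh = 132.40 − 121.33 = 11.07 m.
P = ρgΔh = 1000 × 9.81 × 11.07 = 108597 Pa ≈ 109 kPa.

P ≈ 109 kPa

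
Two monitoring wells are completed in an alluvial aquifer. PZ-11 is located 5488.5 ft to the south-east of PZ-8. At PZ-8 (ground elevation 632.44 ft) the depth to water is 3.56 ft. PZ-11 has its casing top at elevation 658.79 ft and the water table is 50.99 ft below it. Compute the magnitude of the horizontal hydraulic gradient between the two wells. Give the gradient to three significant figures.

i ≈ 0.00384

Total head at PZ-8: h = 632.44 − 3.56 = 628.88 ft.
Total head at PZ-11: h = 658.79 − 50.99 = 607.80 ft.
Head difference: h(PZ-8) − h(PZ-11) = 628.88 − 607.80 = 21.08 ft.
Hydraulic gradient: i = |Δh| / L = 21.08 / 5488.5 = 0.00384.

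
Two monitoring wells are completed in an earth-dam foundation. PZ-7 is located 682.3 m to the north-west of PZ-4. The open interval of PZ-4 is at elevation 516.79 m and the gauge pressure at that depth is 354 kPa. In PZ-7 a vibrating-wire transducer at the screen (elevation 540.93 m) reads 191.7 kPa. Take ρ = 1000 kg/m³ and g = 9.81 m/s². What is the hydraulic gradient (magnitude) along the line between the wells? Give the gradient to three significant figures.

Pressure head at PZ-4: ψ = P/(ρg) = 354×1000 / (1000 × 9.81) = 36.09 m.
Total head at PZ-4: h = z + ψ = 516.79 + 36.09 = 552.88 m.
Pressure head at PZ-7: ψ = P/(ρg) = 191.7×1000 / (1000 × 9.81) = 19.54 m.
Total head at PZ-7: h = z + ψ = 540.93 + 19.54 = 560.47 m.
Head difference: h(PZ-4) − h(PZ-7) = 552.88 − 560.47 = -7.59 m.
Hydraulic gradient: i = |Δh| / L = 7.59 / 682.3 = 0.0111.

i ≈ 0.0111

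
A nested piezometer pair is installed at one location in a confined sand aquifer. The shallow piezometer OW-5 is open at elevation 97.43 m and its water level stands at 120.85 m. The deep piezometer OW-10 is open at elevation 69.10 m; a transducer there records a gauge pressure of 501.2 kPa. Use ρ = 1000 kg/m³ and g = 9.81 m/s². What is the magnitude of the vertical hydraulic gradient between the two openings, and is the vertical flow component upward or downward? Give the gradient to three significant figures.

|i_v| ≈ 0.0233; vertical flow is downward

Total head at OW-5: h = 120.85 m (water level in the standpipe).
Pressure head at OW-10: ψ = P/(ρg) = 501.2×1000 / (1000 × 9.81) = 51.09 m.
Total head at OW-10: h = z + ψ = 69.10 + 51.09 = 120.19 m.
Δh = h(OW-5) − h(OW-10) = 120.85 − 120.19 = 0.66 m.
Vertical separation Δz = 97.43 − 69.10 = 28.33 m.
|i_v| = |Δh| / Δz = 0.66 / 28.33 = 0.0233.
Head is higher in the shallow piezometer, so vertical flow is downward (recharge condition).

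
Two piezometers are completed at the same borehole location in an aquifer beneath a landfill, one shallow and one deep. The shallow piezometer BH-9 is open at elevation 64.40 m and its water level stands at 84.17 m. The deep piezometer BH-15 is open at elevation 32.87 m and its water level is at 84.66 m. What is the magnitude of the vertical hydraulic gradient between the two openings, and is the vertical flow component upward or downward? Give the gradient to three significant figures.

Total head at BH-9: h = 84.17 m (water level in the standpipe).
Total head at BH-15: h = 84.66 m.
Δh = h(BH-9) − h(BH-15) = 84.17 − 84.66 = -0.49 m.
Vertical separation Δz = 64.40 − 32.87 = 31.53 m.
|i_v| = |Δh| / Δz = 0.49 / 31.53 = 0.0155.
Head is higher in the deep piezometer, so vertical flow is upward (discharge condition).

|i_v| ≈ 0.0155; vertical flow is upward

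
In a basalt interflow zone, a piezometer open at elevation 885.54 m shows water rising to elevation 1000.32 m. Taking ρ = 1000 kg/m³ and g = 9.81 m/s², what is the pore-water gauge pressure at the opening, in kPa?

P ≈ 1130 kPa

Pressure head ψ = h − z = 1000.32 − 885.54 = 114.78 m.
P = ρgψ = 1000 × 9.81 × 114.78 = 1125992 Pa ≈ 1130 kPa.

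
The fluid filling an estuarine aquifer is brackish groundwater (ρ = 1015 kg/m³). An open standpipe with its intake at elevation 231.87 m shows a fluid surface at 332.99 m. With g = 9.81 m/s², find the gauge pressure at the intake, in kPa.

Pressure head ψ = h − z = 332.99 − 231.87 = 101.12 m.
P = ρgψ = 1015 × 9.81 × 101.12 = 1006867 Pa ≈ 1010 kPa.

P ≈ 1010 kPa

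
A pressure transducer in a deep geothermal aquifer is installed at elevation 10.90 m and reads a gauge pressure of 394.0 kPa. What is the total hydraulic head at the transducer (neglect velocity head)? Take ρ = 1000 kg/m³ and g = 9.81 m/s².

ψ = P/(ρg) = 394.0×1000 / (1000 × 9.81) = 40.16 m.
h = z + ψ = 10.90 + 40.16 = 51.06 m.

h ≈ 51.06 m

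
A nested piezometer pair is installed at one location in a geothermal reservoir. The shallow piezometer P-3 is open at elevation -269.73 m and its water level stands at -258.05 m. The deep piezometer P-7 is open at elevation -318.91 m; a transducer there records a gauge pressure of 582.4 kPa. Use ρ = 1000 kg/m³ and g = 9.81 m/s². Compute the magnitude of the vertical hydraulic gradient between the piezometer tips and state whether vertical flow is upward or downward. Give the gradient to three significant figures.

|i_v| ≈ 0.0303; vertical flow is downward

Total head at P-3: h = -258.05 m (water level in the standpipe).
Pressure head at P-7: ψ = P/(ρg) = 582.4×1000 / (1000 × 9.81) = 59.37 m.
Total head at P-7: h = z + ψ = -318.91 + 59.37 = -259.54 m.
Δh = h(P-3) − h(P-7) = -258.05 − (-259.54) = 1.49 m.
Vertical separation Δz = -269.73 − (-318.91) = 49.18 m.
|i_v| = |Δh| / Δz = 1.49 / 49.18 = 0.0303.
Head is higher in the shallow piezometer, so vertical flow is downward (recharge condition).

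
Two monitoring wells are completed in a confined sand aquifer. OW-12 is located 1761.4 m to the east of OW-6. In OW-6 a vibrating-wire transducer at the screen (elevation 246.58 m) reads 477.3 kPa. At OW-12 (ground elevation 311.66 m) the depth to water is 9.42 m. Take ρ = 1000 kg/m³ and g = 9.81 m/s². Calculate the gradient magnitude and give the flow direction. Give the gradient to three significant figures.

i ≈ 0.00398; groundwater flows toward the west

Pressure head at OW-6: ψ = P/(ρg) = 477.3×1000 / (1000 × 9.81) = 48.65 m.
Total head at OW-6: h = z + ψ = 246.58 + 48.65 = 295.23 m.
Total head at OW-12: h = 311.66 − 9.42 = 302.24 m.
Head difference: h(OW-6) − h(OW-12) = 295.23 − 302.24 = -7.01 m.
Hydraulic gradient: i = |Δh| / L = 7.01 / 1761.4 = 0.00398.
Flow is from higher to lower head: from OW-12 toward OW-6, i.e. toward the west.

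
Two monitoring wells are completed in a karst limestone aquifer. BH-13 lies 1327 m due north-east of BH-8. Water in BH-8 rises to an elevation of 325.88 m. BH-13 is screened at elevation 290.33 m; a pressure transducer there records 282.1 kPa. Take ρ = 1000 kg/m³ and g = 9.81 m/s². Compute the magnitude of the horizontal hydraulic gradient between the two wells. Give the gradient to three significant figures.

Total head at BH-8: h = 325.88 m (water level in the piezometer is the total head).
Pressure head at BH-13: ψ = P/(ρg) = 282.1×1000 / (1000 × 9.81) = 28.76 m.
Total head at BH-13: h = z + ψ = 290.33 + 28.76 = 319.09 m.
Head difference: h(BH-8) − h(BH-13) = 325.88 − 319.09 = 6.79 m.
Hydraulic gradient: i = |Δh| / L = 6.79 / 1327 = 0.00512.

i ≈ 0.00512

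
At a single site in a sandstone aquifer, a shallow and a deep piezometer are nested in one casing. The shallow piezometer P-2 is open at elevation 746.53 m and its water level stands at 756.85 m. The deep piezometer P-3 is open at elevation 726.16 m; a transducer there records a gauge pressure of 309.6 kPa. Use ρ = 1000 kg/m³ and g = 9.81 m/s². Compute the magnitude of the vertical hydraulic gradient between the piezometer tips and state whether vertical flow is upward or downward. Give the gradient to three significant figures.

|i_v| ≈ 0.0427; vertical flow is upward

Total head at P-2: h = 756.85 m (water level in the standpipe).
Pressure head at P-3: ψ = P/(ρg) = 309.6×1000 / (1000 × 9.81) = 31.56 m.
Total head at P-3: h = z + ψ = 726.16 + 31.56 = 757.72 m.
Δh = h(P-2) − h(P-3) = 756.85 − 757.72 = -0.87 m.
Vertical separation Δz = 746.53 − 726.16 = 20.37 m.
|i_v| = |Δh| / Δz = 0.87 / 20.37 = 0.0427.
Head is higher in the deep piezometer, so vertical flow is upward (discharge condition).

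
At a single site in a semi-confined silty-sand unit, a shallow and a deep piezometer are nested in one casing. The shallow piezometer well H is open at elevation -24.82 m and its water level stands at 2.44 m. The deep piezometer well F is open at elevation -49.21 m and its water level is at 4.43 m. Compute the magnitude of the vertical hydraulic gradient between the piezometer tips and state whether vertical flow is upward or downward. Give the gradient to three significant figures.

|i_v| ≈ 0.0816; vertical flow is upward

Total head at well H: h = 2.44 m (water level in the standpipe).
Total head at well F: h = 4.43 m.
Δh = h(well H) − h(well F) = 2.44 − 4.43 = -1.99 m.
Vertical separation Δz = -24.82 − (-49.21) = 24.39 m.
|i_v| = |Δh| / Δz = 1.99 / 24.39 = 0.0816.
Head is higher in the deep piezometer, so vertical flow is upward (discharge condition).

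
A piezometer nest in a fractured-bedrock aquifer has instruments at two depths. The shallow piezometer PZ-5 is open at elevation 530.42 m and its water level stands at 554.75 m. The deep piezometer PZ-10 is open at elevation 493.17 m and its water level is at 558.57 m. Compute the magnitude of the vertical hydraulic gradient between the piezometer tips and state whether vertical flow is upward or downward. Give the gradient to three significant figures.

|i_v| ≈ 0.103; vertical flow is upward

Total head at PZ-5: h = 554.75 m (water level in the standpipe).
Total head at PZ-10: h = 558.57 m.
Δh = h(PZ-5) − h(PZ-10) = 554.75 − 558.57 = -3.82 m.
Vertical separation Δz = 530.42 − 493.17 = 37.25 m.
|i_v| = |Δh| / Δz = 3.82 / 37.25 = 0.103.
Head is higher in the deep piezometer, so vertical flow is upward (discharge condition).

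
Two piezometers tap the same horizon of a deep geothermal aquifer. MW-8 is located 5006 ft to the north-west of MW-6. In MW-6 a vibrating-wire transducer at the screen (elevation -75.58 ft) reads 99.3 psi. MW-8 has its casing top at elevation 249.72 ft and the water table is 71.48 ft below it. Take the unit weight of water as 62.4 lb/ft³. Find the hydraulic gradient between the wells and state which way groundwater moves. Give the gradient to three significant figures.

Pressure head at MW-6: ψ = 144·P/γ = 144 × 99.3 / 62.4 = 229.15 ft.
Total head at MW-6: h = z + ψ = -75.58 + 229.15 = 153.57 ft.
Total head at MW-8: h = 249.72 − 71.48 = 178.24 ft.
Head difference: h(MW-6) − h(MW-8) = 153.57 − 178.24 = -24.67 ft.
Hydraulic gradient: i = |Δh| / L = 24.67 / 5006 = 0.00493.
Flow is from higher to lower head: from MW-8 toward MW-6, i.e. toward the south-east.

i ≈ 0.00493; groundwater flows toward the south-east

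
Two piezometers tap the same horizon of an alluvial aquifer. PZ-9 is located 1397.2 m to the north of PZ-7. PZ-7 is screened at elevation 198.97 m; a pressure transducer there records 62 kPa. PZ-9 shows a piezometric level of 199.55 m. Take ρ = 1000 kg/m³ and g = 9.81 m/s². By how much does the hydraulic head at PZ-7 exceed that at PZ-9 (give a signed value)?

Δh ≈ 5.74 m

Pressure head at PZ-7: ψ = P/(ρg) = 62×1000 / (1000 × 9.81) = 6.32 m.
Total head at PZ-7: h = z + ψ = 198.97 + 6.32 = 205.29 m.
Total head at PZ-9: h = 199.55 m (water level in the piezometer is the total head).
Head difference: h(PZ-7) − h(PZ-9) = 205.29 − 199.55 = 5.74 m.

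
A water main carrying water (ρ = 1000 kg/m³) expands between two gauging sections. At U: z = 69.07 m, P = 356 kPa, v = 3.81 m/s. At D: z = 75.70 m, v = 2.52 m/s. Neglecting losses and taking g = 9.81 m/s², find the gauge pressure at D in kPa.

Pressure head at U: ψ₁ = P₁/(ρg) = 356×1000 / (1000 × 9.81) = 36.29 m.
Velocity heads: v₁²/2g = 3.81²/19.62 = 0.740 m; v₂²/2g = 2.52²/19.62 = 0.324 m.
Total head H = z₁ + ψ₁ + v₁²/2g = 69.07 + 36.29 + 0.740 = 106.10 m.
ψ₂ = H − z₂ − v₂²/2g = 106.10 − 75.70 − 0.324 = 30.08 m.
P₂ = ρgψ₂ = 1000 × 9.81 × 30.08 ≈ 295 kPa.

P₂ ≈ 295 kPa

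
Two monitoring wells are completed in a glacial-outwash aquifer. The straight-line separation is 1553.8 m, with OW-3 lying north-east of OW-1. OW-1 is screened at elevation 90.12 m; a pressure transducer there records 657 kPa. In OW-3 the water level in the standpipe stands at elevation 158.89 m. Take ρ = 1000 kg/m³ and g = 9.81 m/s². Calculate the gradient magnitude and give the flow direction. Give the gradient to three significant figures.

i ≈ 0.00116; groundwater flows toward the south-west

Pressure head at OW-1: ψ = P/(ρg) = 657×1000 / (1000 × 9.81) = 66.97 m.
Total head at OW-1: h = z + ψ = 90.12 + 66.97 = 157.09 m.
Total head at OW-3: h = 158.89 m (water level in the piezometer is the total head).
Head difference: h(OW-1) − h(OW-3) = 157.09 − 158.89 = -1.80 m.
Hydraulic gradient: i = |Δh| / L = 1.80 / 1553.8 = 0.00116.
Flow is from higher to lower head: from OW-3 toward OW-1, i.e. toward the south-west.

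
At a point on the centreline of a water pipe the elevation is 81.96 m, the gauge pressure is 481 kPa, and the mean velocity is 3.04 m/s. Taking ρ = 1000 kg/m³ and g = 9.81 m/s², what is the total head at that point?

Pressure head ψ = P/(ρg) = 481×1000 / (1000 × 9.81) = 49.03 m.
Velocity head = v²/(2g) = 3.04² / (2 × 9.81) = 0.471 m.
h = z + ψ + v²/(2g) = 81.96 + 49.03 + 0.471 = 131.46 m.

h ≈ 131.46 m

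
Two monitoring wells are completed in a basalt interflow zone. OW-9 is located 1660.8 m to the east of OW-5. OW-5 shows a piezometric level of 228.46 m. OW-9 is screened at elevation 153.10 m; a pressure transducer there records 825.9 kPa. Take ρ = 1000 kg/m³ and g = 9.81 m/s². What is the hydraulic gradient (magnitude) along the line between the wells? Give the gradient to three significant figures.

Total head at OW-5: h = 228.46 m (water level in the piezometer is the total head).
Pressure head at OW-9: ψ = P/(ρg) = 825.9×1000 / (1000 × 9.81) = 84.19 m.
Total head at OW-9: h = z + ψ = 153.10 + 84.19 = 237.29 m.
Head difference: h(OW-5) − h(OW-9) = 228.46 − 237.29 = -8.83 m.
Hydraulic gradient: i = |Δh| / L = 8.83 / 1660.8 = 0.00532.

i ≈ 0.00532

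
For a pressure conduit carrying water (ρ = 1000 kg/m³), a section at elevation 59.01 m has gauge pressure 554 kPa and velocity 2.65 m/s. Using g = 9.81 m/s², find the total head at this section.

h ≈ 115.84 m

Pressure head ψ = P/(ρg) = 554×1000 / (1000 × 9.81) = 56.47 m.
Velocity head = v²/(2g) = 2.65² / (2 × 9.81) = 0.358 m.
h = z + ψ + v²/(2g) = 59.01 + 56.47 + 0.358 = 115.84 m.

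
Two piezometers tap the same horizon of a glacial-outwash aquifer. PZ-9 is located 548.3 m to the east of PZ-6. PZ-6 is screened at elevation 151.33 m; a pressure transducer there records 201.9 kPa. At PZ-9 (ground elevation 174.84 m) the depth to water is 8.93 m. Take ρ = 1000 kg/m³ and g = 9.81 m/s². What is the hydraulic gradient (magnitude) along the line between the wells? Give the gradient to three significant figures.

Pressure head at PZ-6: ψ = P/(ρg) = 201.9×1000 / (1000 × 9.81) = 20.58 m.
Total head at PZ-6: h = z + ψ = 151.33 + 20.58 = 171.91 m.
Total head at PZ-9: h = 174.84 − 8.93 = 165.91 m.
Head difference: h(PZ-6) − h(PZ-9) = 171.91 − 165.91 = 6.00 m.
Hydraulic gradient: i = |Δh| / L = 6.00 / 548.3 = 0.0109.

i ≈ 0.0109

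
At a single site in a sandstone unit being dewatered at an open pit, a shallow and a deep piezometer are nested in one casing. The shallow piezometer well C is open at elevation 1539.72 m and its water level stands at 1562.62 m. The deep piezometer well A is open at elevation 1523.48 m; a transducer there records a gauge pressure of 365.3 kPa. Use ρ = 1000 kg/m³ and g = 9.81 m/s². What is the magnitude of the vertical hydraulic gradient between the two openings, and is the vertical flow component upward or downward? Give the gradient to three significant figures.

|i_v| ≈ 0.117; vertical flow is downward

Total head at well C: h = 1562.62 m (water level in the standpipe).
Pressure head at well A: ψ = P/(ρg) = 365.3×1000 / (1000 × 9.81) = 37.24 m.
Total head at well A: h = z + ψ = 1523.48 + 37.24 = 1560.72 m.
Δh = h(well C) − h(well A) = 1562.62 − 1560.72 = 1.90 m.
Vertical separation Δz = 1539.72 − 1523.48 = 16.24 m.
|i_v| = |Δh| / Δz = 1.90 / 16.24 = 0.117.
Head is higher in the shallow piezometer, so vertical flow is downward (recharge condition).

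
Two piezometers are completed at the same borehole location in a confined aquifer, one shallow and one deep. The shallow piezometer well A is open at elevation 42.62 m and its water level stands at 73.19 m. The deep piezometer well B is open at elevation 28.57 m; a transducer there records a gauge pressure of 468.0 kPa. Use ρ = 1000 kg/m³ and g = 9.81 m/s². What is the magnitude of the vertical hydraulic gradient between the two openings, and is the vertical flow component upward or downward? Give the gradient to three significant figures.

Total head at well A: h = 73.19 m (water level in the standpipe).
Pressure head at well B: ψ = P/(ρg) = 468.0×1000 / (1000 × 9.81) = 47.71 m.
Total head at well B: h = z + ψ = 28.57 + 47.71 = 76.28 m.
Δh = h(well A) − h(well B) = 73.19 − 76.28 = -3.09 m.
Vertical separation Δz = 42.62 − 28.57 = 14.05 m.
|i_v| = |Δh| / Δz = 3.09 / 14.05 = 0.220.
Head is higher in the deep piezometer, so vertical flow is upward (discharge condition).

|i_v| ≈ 0.220; vertical flow is upward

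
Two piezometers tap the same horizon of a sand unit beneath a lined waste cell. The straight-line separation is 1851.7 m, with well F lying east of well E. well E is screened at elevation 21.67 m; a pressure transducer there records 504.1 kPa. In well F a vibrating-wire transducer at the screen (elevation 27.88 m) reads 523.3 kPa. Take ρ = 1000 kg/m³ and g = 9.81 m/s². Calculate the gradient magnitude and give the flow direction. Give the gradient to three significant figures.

Pressure head at well E: ψ = P/(ρg) = 504.1×1000 / (1000 × 9.81) = 51.39 m.
Total head at well E: h = z + ψ = 21.67 + 51.39 = 73.06 m.
Pressure head at well F: ψ = P/(ρg) = 523.3×1000 / (1000 × 9.81) = 53.34 m.
Total head at well F: h = z + ψ = 27.88 + 53.34 = 81.22 m.
Head difference: h(well E) − h(well F) = 73.06 − 81.22 = -8.16 m.
Hydraulic gradient: i = |Δh| / L = 8.16 / 1851.7 = 0.00441.
Flow is from higher to lower head: from well F toward well E, i.e. toward the west.

i ≈ 0.00441; groundwater flows toward the west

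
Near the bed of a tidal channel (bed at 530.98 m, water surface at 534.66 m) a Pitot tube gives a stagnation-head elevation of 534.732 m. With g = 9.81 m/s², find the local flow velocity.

Near the bed, under hydrostatic conditions, the piezometric head (z + ψ) equals the free-surface elevation, 534.66 m.
Velocity head = total − piezometric = 534.732 − 534.66 = 0.072 m.
v = √(2g·h_v) = √(2 × 9.81 × 0.072) = 1.19 m/s.

v ≈ 1.19 m/s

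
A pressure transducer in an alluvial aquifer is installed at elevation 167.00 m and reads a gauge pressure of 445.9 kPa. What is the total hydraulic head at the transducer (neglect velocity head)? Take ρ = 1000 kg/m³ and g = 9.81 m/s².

h ≈ 212.45 m

ψ = P/(ρg) = 445.9×1000 / (1000 × 9.81) = 45.45 m.
h = z + ψ = 167.00 + 45.45 = 212.45 m.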